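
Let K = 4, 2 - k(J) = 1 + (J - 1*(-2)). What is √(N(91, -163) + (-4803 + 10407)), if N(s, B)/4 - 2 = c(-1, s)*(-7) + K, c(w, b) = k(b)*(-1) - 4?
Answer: 2*√791 ≈ 56.249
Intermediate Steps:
k(J) = -1 - J (k(J) = 2 - (1 + (J - 1*(-2))) = 2 - (1 + (J + 2)) = 2 - (1 + (2 + J)) = 2 - (3 + J) = 2 + (-3 - J) = -1 - J)
c(w, b) = -3 + b (c(w, b) = (-1 - b)*(-1) - 4 = (1 + b) - 4 = -3 + b)
N(s, B) = 108 - 28*s (N(s, B) = 8 + 4*((-3 + s)*(-7) + 4) = 8 + 4*((21 - 7*s) + 4) = 8 + 4*(25 - 7*s) = 8 + (100 - 28*s) = 108 - 28*s)
√(N(91, -163) + (-4803 + 10407)) = √((108 - 28*91) + (-4803 + 10407)) = √((108 - 2548) + 5604) = √(-2440 + 5604) = √3164 = 2*√791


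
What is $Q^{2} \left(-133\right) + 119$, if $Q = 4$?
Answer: $-2009$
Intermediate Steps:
$Q^{2} \left(-133\right) + 119 = 4^{2} \left(-133\right) + 119 = 16 \left(-133\right) + 119 = -2128 + 119 = -2009$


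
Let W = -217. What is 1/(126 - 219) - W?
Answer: 20180/93 ≈ 216.99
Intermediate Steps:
1/(126 - 219) - W = 1/(126 - 219) - 1*(-217) = 1/(-93) + 217 = -1/93 + 217 = 20180/93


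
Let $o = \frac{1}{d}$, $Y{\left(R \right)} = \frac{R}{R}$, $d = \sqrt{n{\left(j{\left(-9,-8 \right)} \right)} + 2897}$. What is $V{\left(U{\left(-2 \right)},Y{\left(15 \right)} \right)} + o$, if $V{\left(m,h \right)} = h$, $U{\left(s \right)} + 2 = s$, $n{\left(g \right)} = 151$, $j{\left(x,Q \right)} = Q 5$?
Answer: $1 + \frac{\sqrt{762}}{1524} \approx 1.0181$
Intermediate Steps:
$j{\left(x,Q \right)} = 5 Q$
$d = 2 \sqrt{762}$ ($d = \sqrt{151 + 2897} = \sqrt{3048} = 2 \sqrt{762} \approx 55.209$)
$U{\left(s \right)} = -2 + s$
$Y{\left(R \right)} = 1$
$o = \frac{\sqrt{762}}{1524}$ ($o = \frac{1}{2 \sqrt{762}} = \frac{\sqrt{762}}{1524} \approx 0.018113$)
$V{\left(U{\left(-2 \right)},Y{\left(15 \right)} \right)} + o = 1 + \frac{\sqrt{762}}{1524}$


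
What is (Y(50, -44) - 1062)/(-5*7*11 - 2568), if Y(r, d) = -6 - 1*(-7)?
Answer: 1061/2953 ≈ 0.35930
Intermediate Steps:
Y(r, d) = 1 (Y(r, d) = -6 + 7 = 1)
(Y(50, -44) - 1062)/(-5*7*11 - 2568) = (1 - 1062)/(-5*7*11 - 2568) = -1061/(-35*11 - 2568) = -1061/(-385 - 2568) = -1061/(-2953) = -1061*(-1/2953) = 1061/2953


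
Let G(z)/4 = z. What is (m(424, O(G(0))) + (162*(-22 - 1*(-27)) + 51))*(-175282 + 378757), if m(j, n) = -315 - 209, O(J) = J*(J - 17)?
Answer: 68571075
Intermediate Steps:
G(z) = 4*z
O(J) = J*(-17 + J)
m(j, n) = -524
(m(424, O(G(0))) + (162*(-22 - 1*(-27)) + 51))*(-175282 + 378757) = (-524 + (162*(-22 - 1*(-27)) + 51))*(-175282 + 378757) = (-524 + (162*(-22 + 27) + 51))*203475 = (-524 + (162*5 + 51))*203475 = (-524 + (810 + 51))*203475 = (-524 + 861)*203475 = 337*203475 = 68571075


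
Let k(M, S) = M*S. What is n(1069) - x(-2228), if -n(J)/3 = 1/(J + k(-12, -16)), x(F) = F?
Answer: 2809505/1261 ≈ 2228.0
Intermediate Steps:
n(J) = -3/(192 + J) (n(J) = -3/(J - 12*(-16)) = -3/(J + 192) = -3/(192 + J))
n(1069) - x(-2228) = -3/(192 + 1069) - 1*(-2228) = -3/1261 + 2228 = 2809505/1261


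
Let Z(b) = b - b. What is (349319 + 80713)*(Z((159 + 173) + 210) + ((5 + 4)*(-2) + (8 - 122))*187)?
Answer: -10614909888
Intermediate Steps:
Z(b) = 0
(349319 + 80713)*(Z((159 + 173) + 210) + ((5 + 4)*(-2) + (8 - 122))*187) = (349319 + 80713)*(0 + ((5 + 4)*(-2) + (8 - 122))*187) = 430032*(0 + (9*(-2) - 114)*187) = 430032*(0 + (-18 - 114)*187) = 430032*(0 - 132*187) = 430032*(0 - 24684) = 430032*(-24684) = -10614909888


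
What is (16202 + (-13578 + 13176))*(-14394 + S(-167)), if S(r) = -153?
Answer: -229842600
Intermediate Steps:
(16202 + (-13578 + 13176))*(-14394 + S(-167)) = (16202 + (-13578 + 13176))*(-14394 - 153) = (16202 - 402)*(-14547) = 15800*(-14547) = -229842600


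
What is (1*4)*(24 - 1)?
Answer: 92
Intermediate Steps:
(1*4)*(24 - 1) = 4*23 = 92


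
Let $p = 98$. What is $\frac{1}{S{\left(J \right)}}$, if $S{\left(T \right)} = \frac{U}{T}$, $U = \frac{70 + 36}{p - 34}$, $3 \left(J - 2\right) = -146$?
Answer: $- \frac{4480}{159} \approx -28.176$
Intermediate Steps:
$J = - \frac{140}{3}$ ($J = 2 + \frac{1}{3} \left(-146\right) = 2 - \frac{146}{3} = - \frac{140}{3} \approx -46.667$)
$U = \frac{53}{32}$ ($U = \frac{70 + 36}{98 - 34} = \frac{106}{64} = 106 \cdot \frac{1}{64} = \frac{53}{32} \approx 1.6563$)
$S{\left(T \right)} = \frac{53}{32 T}$
$\frac{1}{S{\left(J \right)}} = \frac{1}{\frac{53}{32} \frac{1}{- \frac{140}{3}}} = \frac{1}{\frac{53}{32} \left(- \frac{3}{140}\right)} = \frac{1}{- \frac{159}{4480}} = - \frac{4480}{159}$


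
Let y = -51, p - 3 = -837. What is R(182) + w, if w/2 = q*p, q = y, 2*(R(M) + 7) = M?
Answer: 85152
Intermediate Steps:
p = -834 (p = 3 - 837 = -834)
R(M) = -7 + M/2
q = -51
w = 85068 (w = 2*(-51*(-834)) = 2*42534 = 85068)
R(182) + w = (-7 + (1/2)*182) + 85068 = (-7 + 91) + 85068 = 84 + 85068 = 85152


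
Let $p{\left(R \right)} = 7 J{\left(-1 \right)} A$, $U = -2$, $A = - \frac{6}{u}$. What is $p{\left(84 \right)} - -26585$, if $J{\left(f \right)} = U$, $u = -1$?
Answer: $26501$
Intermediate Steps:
$A = 6$ ($A = - \frac{6}{-1} = \left(-6\right) \left(-1\right) = 6$)
$J{\left(f \right)} = -2$
$p{\left(R \right)} = -84$ ($p{\left(R \right)} = 7 \left(-2\right) 6 = \left(-14\right) 6 = -84$)
$p{\left(84 \right)} - -26585 = -84 - -26585 = -84 + 26585 = 26501$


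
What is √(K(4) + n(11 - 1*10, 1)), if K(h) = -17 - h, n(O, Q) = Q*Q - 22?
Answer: I*√42 ≈ 6.4807*I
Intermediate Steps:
n(O, Q) = -22 + Q² (n(O, Q) = Q² - 22 = -22 + Q²)
√(K(4) + n(11 - 1*10, 1)) = √((-17 - 1*4) + (-22 + 1²)) = √((-17 - 4) + (-22 + 1)) = √(-21 - 21) = √(-42) = I*√42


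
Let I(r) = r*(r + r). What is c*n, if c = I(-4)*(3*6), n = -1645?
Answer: -947520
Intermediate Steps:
I(r) = 2*r**2 (I(r) = r*(2*r) = 2*r**2)
c = 576 (c = (2*(-4)**2)*(3*6) = (2*16)*18 = 32*18 = 576)
c*n = 576*(-1645) = -947520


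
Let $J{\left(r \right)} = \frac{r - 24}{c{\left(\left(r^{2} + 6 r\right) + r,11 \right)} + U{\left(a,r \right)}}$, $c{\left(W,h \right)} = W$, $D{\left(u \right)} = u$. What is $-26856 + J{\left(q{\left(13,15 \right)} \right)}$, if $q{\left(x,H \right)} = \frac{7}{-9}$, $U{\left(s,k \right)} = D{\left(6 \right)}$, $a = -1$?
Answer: $- \frac{2526471}{94} \approx -26877.0$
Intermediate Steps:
$U{\left(s,k \right)} = 6$
$q{\left(x,H \right)} = - \frac{7}{9}$ ($q{\left(x,H \right)} = 7 \left(- \frac{1}{9}\right) = - \frac{7}{9}$)
$J{\left(r \right)} = \frac{-24 + r}{6 + r^{2} + 7 r}$ ($J{\left(r \right)} = \frac{r - 24}{\left(\left(r^{2} + 6 r\right) + r\right) + 6} = \frac{-24 + r}{\left(r^{2} + 7 r\right) + 6} = \frac{-24 + r}{6 + r^{2} + 7 r}$)
$-26856 + J{\left(q{\left(13,15 \right)} \right)} = -26856 + \frac{-24 - \frac{7}{9}}{6 - \frac{7 \left(7 - \frac{7}{9}\right)}{9}} = -26856 + \frac{1}{6 - \frac{392}{81}} \left(- \frac{223}{9}\right) = -26856 + \frac{1}{\frac{94}{81}} \left(- \frac{223}{9}\right) = -26856 + \frac{81}{94} \left(- \frac{223}{9}\right) = -26856 - \frac{2007}{94} = - \frac{2526471}{94}$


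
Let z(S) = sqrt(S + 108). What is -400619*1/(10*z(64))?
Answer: -400619*sqrt(43)/860 ≈ -3054.7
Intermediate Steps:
z(S) = sqrt(108 + S)
-400619*1/(10*z(64)) = -400619*1/(10*sqrt(108 + 64)) = -400619*sqrt(43)/860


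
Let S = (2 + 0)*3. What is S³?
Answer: 216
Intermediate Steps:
S = 6 (S = 2*3 = 6)
S³ = 6³ = 216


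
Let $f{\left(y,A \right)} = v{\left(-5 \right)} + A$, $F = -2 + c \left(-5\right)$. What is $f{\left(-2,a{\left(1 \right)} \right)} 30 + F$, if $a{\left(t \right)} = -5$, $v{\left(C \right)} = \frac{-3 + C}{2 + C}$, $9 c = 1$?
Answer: $- \frac{653}{9} \approx -72.556$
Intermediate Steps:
$c = \frac{1}{9}$ ($c = \frac{1}{9} \cdot 1 = \frac{1}{9} \approx 0.11111$)
$v{\left(C \right)} = \frac{-3 + C}{2 + C}$
$F = - \frac{23}{9}$ ($F = -2 + \frac{1}{9} \left(-5\right) = -2 - \frac{5}{9} = - \frac{23}{9} \approx -2.5556$)
$f{\left(y,A \right)} = \frac{8}{3} + A$ ($f{\left(y,A \right)} = \frac{-3 - 5}{2 - 5} + A = \frac{1}{-3} \left(-8\right) + A = \left(- \frac{1}{3}\right) \left(-8\right) + A = \frac{8}{3} + A$)
$f{\left(-2,a{\left(1 \right)} \right)} 30 + F = \left(\frac{8}{3} - 5\right) 30 - \frac{23}{9} = \left(- \frac{7}{3}\right) 30 - \frac{23}{9} = -70 - \frac{23}{9} = - \frac{653}{9}$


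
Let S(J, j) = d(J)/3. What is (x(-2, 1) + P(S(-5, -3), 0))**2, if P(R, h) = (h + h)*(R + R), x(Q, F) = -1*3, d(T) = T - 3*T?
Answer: 9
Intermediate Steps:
d(T) = -2*T
S(J, j) = -2*J/3
x(Q, F) = -3
P(R, h) = 4*R*h (P(R, h) = (2*h)*(2*R) = 4*R*h)
(x(-2, 1) + P(S(-5, -3), 0))**2 = (-3 + 4*(-2/3*(-5))*0)**2 = (-3 + 4*(10/3)*0)**2 = (-3 + 0)**2 = (-3)**2 = 9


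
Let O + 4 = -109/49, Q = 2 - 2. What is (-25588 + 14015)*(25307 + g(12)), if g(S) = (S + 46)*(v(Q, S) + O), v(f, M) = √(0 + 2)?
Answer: -14146291269/49 - 671234*√2 ≈ -2.8965e+8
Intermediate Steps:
Q = 0
O = -305/49 (O = -4 - 109/49 = -305/49 ≈ -6.2245)
v(f, M) = √2
g(S) = (46 + S)*(-305/49 + √2) (g(S) = (S + 46)*(√2 - 305/49) = (46 + S)*(-305/49 + √2))
(-25588 + 14015)*(25307 + g(12)) = (-25588 + 14015)*(25307 + (-14030/49 + 46*√2 - 305/49*12 + 12*√2)) = -11573*(25307 + (-14030/49 + 46*√2 - 3660/49 + 12*√2)) = -11573*(25307 + (-17690/49 + 58*√2)) = -11573*(1222353/49 + 58*√2) = -14146291269/49 - 671234*√2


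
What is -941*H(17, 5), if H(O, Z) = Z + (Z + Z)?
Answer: -14115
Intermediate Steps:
H(O, Z) = 3*Z (H(O, Z) = Z + 2*Z = 3*Z)
-941*H(17, 5) = -2823*5 = -941*15 = -14115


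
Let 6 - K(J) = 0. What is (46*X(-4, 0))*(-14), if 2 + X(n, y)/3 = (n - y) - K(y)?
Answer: 23184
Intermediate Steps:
K(J) = 6 (K(J) = 6 - 1*0 = 6 + 0 = 6)
X(n, y) = -24 - 3*y + 3*n (X(n, y) = -6 + 3*((n - y) - 1*6) = -6 + 3*((n - y) - 6) = -6 + 3*(-6 + n - y) = -6 + (-18 - 3*y + 3*n) = -24 - 3*y + 3*n)
(46*X(-4, 0))*(-14) = (46*(-24 - 3*0 + 3*(-4)))*(-14) = (46*(-24 + 0 - 12))*(-14) = (46*(-36))*(-14) = -1656*(-14) = 23184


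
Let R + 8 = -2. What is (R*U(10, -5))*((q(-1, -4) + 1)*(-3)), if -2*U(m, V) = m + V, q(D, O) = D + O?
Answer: 300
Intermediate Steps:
U(m, V) = -V/2 - m/2 (U(m, V) = -(m + V)/2 = -(V + m)/2 = -V/2 - m/2)
R = -10 (R = -8 - 2 = -10)
(R*U(10, -5))*((q(-1, -4) + 1)*(-3)) = (-10*(-½*(-5) - ½*10))*(((-1 - 4) + 1)*(-3)) = (-10*(5/2 - 5))*((-5 + 1)*(-3)) = (-10*(-5/2))*(-4*(-3)) = 25*12 = 300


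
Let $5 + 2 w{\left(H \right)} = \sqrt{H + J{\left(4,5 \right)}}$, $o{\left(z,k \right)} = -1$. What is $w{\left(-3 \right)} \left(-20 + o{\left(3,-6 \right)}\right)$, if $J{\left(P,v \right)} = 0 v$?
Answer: $\frac{105}{2} - \frac{21 i \sqrt{3}}{2} \approx 52.5 - 18.187 i$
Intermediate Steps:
$J{\left(P,v \right)} = 0$
$w{\left(H \right)} = - \frac{5}{2} + \frac{\sqrt{H}}{2}$ ($w{\left(H \right)} = - \frac{5}{2} + \frac{\sqrt{H + 0}}{2} = - \frac{5}{2} + \frac{\sqrt{H}}{2}$)
$w{\left(-3 \right)} \left(-20 + o{\left(3,-6 \right)}\right) = \left(- \frac{5}{2} + \frac{\sqrt{-3}}{2}\right) \left(-20 - 1\right) = \left(- \frac{5}{2} + \frac{i \sqrt{3}}{2}\right) \left(-21\right) = \frac{105}{2} - \frac{21 i \sqrt{3}}{2}$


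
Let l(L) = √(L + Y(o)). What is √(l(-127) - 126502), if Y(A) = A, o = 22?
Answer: √(-126502 + I*√105) ≈ 0.014 + 355.67*I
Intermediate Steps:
l(L) = √(22 + L) (l(L) = √(L + 22) = √(22 + L))
√(l(-127) - 126502) = √(√(22 - 127) - 126502) = √(√(-105) - 126502) = √(I*√105 - 126502) = √(-126502 + I*√105)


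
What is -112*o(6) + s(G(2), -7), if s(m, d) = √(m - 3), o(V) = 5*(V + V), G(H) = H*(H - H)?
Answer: -6720 + I*√3 ≈ -6720.0 + 1.732*I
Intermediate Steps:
G(H) = 0 (G(H) = H*0 = 0)
o(V) = 10*V (o(V) = 5*(2*V) = 10*V)
s(m, d) = √(-3 + m)
-112*o(6) + s(G(2), -7) = -1120*6 + √(-3 + 0) = -112*60 + √(-3) = -6720 + I*√3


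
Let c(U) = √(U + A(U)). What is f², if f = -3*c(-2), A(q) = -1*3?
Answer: -45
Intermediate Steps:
A(q) = -3
c(U) = √(-3 + U) (c(U) = √(U - 3) = √(-3 + U))
f = -3*I*√5 (f = -3*√(-3 - 2) = -3*I*√5 ≈ -6.7082*I)
f² = (-3*I*√5)² = -45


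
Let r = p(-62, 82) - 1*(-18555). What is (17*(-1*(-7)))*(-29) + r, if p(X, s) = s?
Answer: 15186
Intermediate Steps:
r = 18637 (r = 82 - 1*(-18555) = 82 + 18555 = 18637)
(17*(-1*(-7)))*(-29) + r = (17*(-1*(-7)))*(-29) + 18637 = (17*7)*(-29) + 18637 = 119*(-29) + 18637 = -3451 + 18637 = 15186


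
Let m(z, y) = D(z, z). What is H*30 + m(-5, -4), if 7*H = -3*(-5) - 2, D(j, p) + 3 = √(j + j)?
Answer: 369/7 + I*√10 ≈ 52.714 + 3.1623*I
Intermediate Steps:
D(j, p) = -3 + √2*√j (D(j, p) = -3 + √(j + j) = -3 + √(2*j) = -3 + √2*√j)
m(z, y) = -3 + √2*√z
H = 13/7 (H = (-3*(-5) - 2)/7 = (15 - 2)/7 = (⅐)*13 = 13/7 ≈ 1.8571)
H*30 + m(-5, -4) = (13/7)*30 + (-3 + √2*√(-5)) = 390/7 + (-3 + √2*(I*√5)) = 390/7 + (-3 + I*√10) = 369/7 + I*√10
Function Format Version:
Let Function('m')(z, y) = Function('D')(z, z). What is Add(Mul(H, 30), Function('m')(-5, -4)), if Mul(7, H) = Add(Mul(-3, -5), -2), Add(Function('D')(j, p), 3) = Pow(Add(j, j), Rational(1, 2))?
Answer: Add(Rational(369, 7), Mul(I, Pow(10, Rational(1, 2)))) ≈ Add(52.714, Mul(3.1623, I))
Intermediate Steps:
Function('D')(j, p) = Add(-3, Mul(Pow(2, Rational(1, 2)), Pow(j, Rational(1, 2)))) (Function('D')(j, p) = Add(-3, Pow(Add(j, j), Rational(1, 2))) = Add(-3, Pow(Mul(2, j), Rational(1, 2))) = Add(-3, Mul(Pow(2, Rational(1, 2)), Pow(j, Rational(1, 2)))))
Function('m')(z, y) = Add(-3, Mul(Pow(2, Rational(1, 2)), Pow(z, Rational(1, 2))))
H = Rational(13, 7) (H = Mul(Rational(1, 7), Add(Mul(-3, -5), -2)) = Mul(Rational(1, 7), Add(15, -2)) = Mul(Rational(1, 7), 13) = Rational(13, 7) ≈ 1.8571)
Add(Mul(H, 30), Function('m')(-5, -4)) = Add(Mul(Rational(13, 7), 30), Add(-3, Mul(Pow(2, Rational(1, 2)), Pow(-5, Rational(1, 2))))) = Add(Rational(390, 7), Add(-3, Mul(Pow(2, Rational(1, 2)), Mul(I, Pow(5, Rational(1, 2)))))) = Add(Rational(390, 7), Add(-3, Mul(I, Pow(10, Rational(1, 2))))) = Add(Rational(369, 7), Mul(I, Pow(10, Rational(1, 2))))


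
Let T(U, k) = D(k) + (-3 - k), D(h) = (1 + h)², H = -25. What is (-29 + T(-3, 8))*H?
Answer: -1025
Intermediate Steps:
T(U, k) = -3 + (1 + k)² - k (T(U, k) = (1 + k)² + (-3 - k) = -3 + (1 + k)² - k)
(-29 + T(-3, 8))*H = (-29 + (-2 + 8 + 8²))*(-25) = (-29 + (-2 + 8 + 64))*(-25) = (-29 + 70)*(-25) = 41*(-25) = -1025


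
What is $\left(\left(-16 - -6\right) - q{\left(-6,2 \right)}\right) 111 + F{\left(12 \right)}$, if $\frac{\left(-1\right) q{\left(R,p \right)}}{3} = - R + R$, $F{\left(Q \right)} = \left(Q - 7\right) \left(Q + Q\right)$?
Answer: $-990$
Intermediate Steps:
$F{\left(Q \right)} = 2 Q \left(-7 + Q\right)$ ($F{\left(Q \right)} = \left(-7 + Q\right) 2 Q = 2 Q \left(-7 + Q\right)$)
$q{\left(R,p \right)} = 0$ ($q{\left(R,p \right)} = - 3 \left(- R + R\right) = \left(-3\right) 0 = 0$)
$\left(\left(-16 - -6\right) - q{\left(-6,2 \right)}\right) 111 + F{\left(12 \right)} = \left(\left(-16 - -6\right) - 0\right) 111 + 2 \cdot 12 \left(-7 + 12\right) = \left(\left(-16 + 6\right) + 0\right) 111 + 2 \cdot 12 \cdot 5 = \left(-10 + 0\right) 111 + 120 = \left(-10\right) 111 + 120 = -1110 + 120 = -990$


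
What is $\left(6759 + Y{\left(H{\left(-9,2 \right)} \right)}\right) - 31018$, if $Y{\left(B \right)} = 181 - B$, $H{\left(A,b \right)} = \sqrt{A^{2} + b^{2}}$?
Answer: $-24078 - \sqrt{85} \approx -24087.0$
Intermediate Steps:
$\left(6759 + Y{\left(H{\left(-9,2 \right)} \right)}\right) - 31018 = \left(6759 + \left(181 - \sqrt{\left(-9\right)^{2} + 2^{2}}\right)\right) - 31018 = \left(6759 + \left(181 - \sqrt{81 + 4}\right)\right) - 31018 = \left(6759 + \left(181 - \sqrt{85}\right)\right) - 31018 = \left(6940 - \sqrt{85}\right) - 31018 = -24078 - \sqrt{85}$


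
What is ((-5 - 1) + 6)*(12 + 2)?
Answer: 0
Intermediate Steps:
((-5 - 1) + 6)*(12 + 2) = (-6 + 6)*14 = 0*14 = 0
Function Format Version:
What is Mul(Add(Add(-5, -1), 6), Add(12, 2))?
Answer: 0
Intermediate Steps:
Mul(Add(Add(-5, -1), 6), Add(12, 2)) = Mul(Add(-6, 6), 14) = Mul(0, 14) = 0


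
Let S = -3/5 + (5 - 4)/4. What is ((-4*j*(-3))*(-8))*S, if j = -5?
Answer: -168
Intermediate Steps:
S = -7/20 (S = -3*⅕ + 1*(¼) = -⅗ + ¼ = -7/20 ≈ -0.35000)
((-4*j*(-3))*(-8))*S = ((-4*(-5)*(-3))*(-8))*(-7/20) = ((20*(-3))*(-8))*(-7/20) = -60*(-8)*(-7/20) = 480*(-7/20) = -168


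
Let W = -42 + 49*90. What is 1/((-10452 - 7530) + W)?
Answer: -1/13614 ≈ -7.3454e-5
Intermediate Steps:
W = 4368 (W = -42 + 4410 = 4368)
1/((-10452 - 7530) + W) = 1/((-10452 - 7530) + 4368) = 1/(-17982 + 4368) = 1/(-13614) = -1/13614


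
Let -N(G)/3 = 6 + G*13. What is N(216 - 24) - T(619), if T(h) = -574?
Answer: -6932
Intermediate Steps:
N(G) = -18 - 39*G (N(G) = -3*(6 + G*13) = -3*(6 + 13*G) = -18 - 39*G)
N(216 - 24) - T(619) = (-18 - 39*(216 - 24)) - 1*(-574) = (-18 - 39*192) + 574 = (-18 - 7488) + 574 = -7506 + 574 = -6932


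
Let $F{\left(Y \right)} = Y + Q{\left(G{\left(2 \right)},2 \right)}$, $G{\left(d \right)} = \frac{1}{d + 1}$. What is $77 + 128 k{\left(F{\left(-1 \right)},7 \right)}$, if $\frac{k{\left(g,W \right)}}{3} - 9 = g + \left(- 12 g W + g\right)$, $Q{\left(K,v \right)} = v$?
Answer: $-27955$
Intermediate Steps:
$G{\left(d \right)} = \frac{1}{1 + d}$
$F{\left(Y \right)} = 2 + Y$ ($F{\left(Y \right)} = Y + 2 = 2 + Y$)
$k{\left(g,W \right)} = 27 + 6 g - 36 W g$ ($k{\left(g,W \right)} = 27 + 3 \left(g + \left(- 12 g W + g\right)\right) = 27 + 3 \left(g - \left(- g + 12 W g\right)\right) = 27 + 3 \left(2 g - 12 W g\right) = 27 - \left(- 6 g + 36 W g\right) = 27 + 6 g - 36 W g$)
$77 + 128 k{\left(F{\left(-1 \right)},7 \right)} = 77 + 128 \left(27 + 6 \left(2 - 1\right) - 252 \left(2 - 1\right)\right) = 77 + 128 \left(27 + 6 \cdot 1 - 252 \cdot 1\right) = 77 + 128 \left(27 + 6 - 252\right) = 77 + 128 \left(-219\right) = 77 - 28032 = -27955$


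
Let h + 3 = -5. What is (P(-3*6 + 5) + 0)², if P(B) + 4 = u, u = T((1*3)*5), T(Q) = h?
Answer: 144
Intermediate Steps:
h = -8 (h = -3 - 5 = -8)
T(Q) = -8
u = -8
P(B) = -12 (P(B) = -4 - 8 = -12)
(P(-3*6 + 5) + 0)² = (-12 + 0)² = (-12)² = 144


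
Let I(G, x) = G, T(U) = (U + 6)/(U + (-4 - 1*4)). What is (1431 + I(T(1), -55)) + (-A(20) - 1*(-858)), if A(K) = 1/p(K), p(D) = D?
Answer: 45759/20 ≈ 2287.9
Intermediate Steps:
T(U) = (6 + U)/(-8 + U) (T(U) = (6 + U)/(U + (-4 - 4)) = (6 + U)/(U - 8) = (6 + U)/(-8 + U))
A(K) = 1/K
(1431 + I(T(1), -55)) + (-A(20) - 1*(-858)) = (1431 + (6 + 1)/(-8 + 1)) + (-1/20 - 1*(-858)) = (1431 + 7/(-7)) + (-1*1/20 + 858) = (1431 - ⅐*7) + (-1/20 + 858) = (1431 - 1) + 17159/20 = 1430 + 17159/20 = 45759/20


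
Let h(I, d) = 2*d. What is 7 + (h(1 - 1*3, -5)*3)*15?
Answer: -443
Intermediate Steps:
7 + (h(1 - 1*3, -5)*3)*15 = 7 + ((2*(-5))*3)*15 = 7 - 10*3*15 = 7 - 30*15 = 7 - 450 = -443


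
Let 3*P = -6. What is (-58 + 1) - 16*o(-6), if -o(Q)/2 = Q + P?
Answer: -313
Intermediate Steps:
P = -2 (P = (1/3)*(-6) = -2)
o(Q) = 4 - 2*Q (o(Q) = -2*(Q - 2) = -2*(-2 + Q) = 4 - 2*Q)
(-58 + 1) - 16*o(-6) = (-58 + 1) - 16*(4 - 2*(-6)) = -57 - 16*(4 + 12) = -57 - 16*16 = -57 - 256 = -313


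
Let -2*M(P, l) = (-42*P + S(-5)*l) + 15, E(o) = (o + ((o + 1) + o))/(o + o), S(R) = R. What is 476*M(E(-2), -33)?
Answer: -30345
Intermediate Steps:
E(o) = (1 + 3*o)/(2*o) (E(o) = (o + ((1 + o) + o))/((2*o)) = (o + (1 + 2*o))*(1/(2*o)) = (1 + 3*o)*(1/(2*o)) = (1 + 3*o)/(2*o))
M(P, l) = -15/2 + 21*P + 5*l/2 (M(P, l) = -((-42*P - 5*l) + 15)/2 = -(15 - 42*P - 5*l)/2 = -15/2 + 21*P + 5*l/2)
476*M(E(-2), -33) = 476*(-15/2 + 21*((1/2)*(1 + 3*(-2))/(-2)) + (5/2)*(-33)) = 476*(-15/2 + 21*((1/2)*(-1/2)*(1 - 6)) - 165/2) = 476*(-15/2 + 21*((1/2)*(-1/2)*(-5)) - 165/2) = 476*(-15/2 + 21*(5/4) - 165/2) = 476*(-15/2 + 105/4 - 165/2) = 476*(-255/4) = -30345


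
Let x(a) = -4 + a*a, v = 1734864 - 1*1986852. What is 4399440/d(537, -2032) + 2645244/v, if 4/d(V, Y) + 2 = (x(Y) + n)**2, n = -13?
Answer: 393756068063327102746143/20999 ≈ 1.8751e+19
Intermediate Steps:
v = -251988 (v = 1734864 - 1986852 = -251988)
x(a) = -4 + a**2
d(V, Y) = 4/(-2 + (-17 + Y**2)**2) (d(V, Y) = 4/(-2 + ((-4 + Y**2) - 13)**2) = 4/(-2 + (-17 + Y**2)**2))
4399440/d(537, -2032) + 2645244/v = 4399440/((4/(-2 + (-17 + (-2032)**2)**2))) + 2645244/(-251988) = 4399440/((4/(-2 + (-17 + 4129024)**2))) + 2645244*(-1/251988) = 4399440/((4/(-2 + 4129007**2))) - 220437/20999 = 4399440/((4/(-2 + 17048698806049))) - 220437/20999 = 4399440/((4/17048698806047)) - 220437/20999 = 4399440/((4*(1/17048698806047))) - 220437/20999 = 4399440/(4/17048698806047) - 220437/20999 = 4399440*(17048698806047/4) - 220437/20999 = 18751181868818853420 - 220437/20999 = 393756068063327102746143/20999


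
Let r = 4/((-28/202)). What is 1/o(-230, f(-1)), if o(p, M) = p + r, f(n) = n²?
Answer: -7/1812 ≈ -0.0038631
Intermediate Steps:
r = -202/7 (r = 4/((-28*1/202)) = 4/(-14/101) = 4*(-101/14) = -202/7 ≈ -28.857)
o(p, M) = -202/7 + p (o(p, M) = p - 202/7 = -202/7 + p)
1/o(-230, f(-1)) = 1/(-202/7 - 230) = 1/(-1812/7) = -7/1812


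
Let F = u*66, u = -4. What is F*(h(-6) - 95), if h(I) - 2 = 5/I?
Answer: 24772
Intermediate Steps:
h(I) = 2 + 5/I
F = -264 (F = -4*66 = -264)
F*(h(-6) - 95) = -264*((2 + 5/(-6)) - 95) = -264*((2 + 5*(-⅙)) - 95) = -264*((2 - ⅚) - 95) = -264*(7/6 - 95) = -264*(-563/6) = 24772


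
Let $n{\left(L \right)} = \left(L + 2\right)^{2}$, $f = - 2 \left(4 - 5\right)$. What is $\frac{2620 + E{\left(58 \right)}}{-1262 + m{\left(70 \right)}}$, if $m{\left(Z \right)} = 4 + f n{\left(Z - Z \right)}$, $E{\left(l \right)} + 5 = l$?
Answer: $- \frac{2673}{1250} \approx -2.1384$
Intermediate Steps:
$f = 2$ ($f = \left(-2\right) \left(-1\right) = 2$)
$E{\left(l \right)} = -5 + l$
$n{\left(L \right)} = \left(2 + L\right)^{2}$
$m{\left(Z \right)} = 12$ ($m{\left(Z \right)} = 4 + 2 \left(2 + \left(Z - Z\right)\right)^{2} = 4 + 2 \left(2 + 0\right)^{2} = 4 + 2 \cdot 2^{2} = 4 + 2 \cdot 4 = 4 + 8 = 12$)
$\frac{2620 + E{\left(58 \right)}}{-1262 + m{\left(70 \right)}} = \frac{2620 + \left(-5 + 58\right)}{-1262 + 12} = \frac{2620 + 53}{-1250} = 2673 \left(- \frac{1}{1250}\right) = - \frac{2673}{1250}$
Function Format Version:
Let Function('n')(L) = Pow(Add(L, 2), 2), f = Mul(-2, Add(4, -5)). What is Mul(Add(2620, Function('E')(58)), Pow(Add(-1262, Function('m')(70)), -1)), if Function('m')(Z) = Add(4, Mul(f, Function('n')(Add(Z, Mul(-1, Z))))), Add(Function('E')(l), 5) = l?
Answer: Rational(-2673, 1250) ≈ -2.1384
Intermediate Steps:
f = 2 (f = Mul(-2, -1) = 2)
Function('E')(l) = Add(-5, l)
Function('n')(L) = Pow(Add(2, L), 2)
Function('m')(Z) = 12 (Function('m')(Z) = Add(4, Mul(2, Pow(Add(2, Add(Z, Mul(-1, Z))), 2))) = Add(4, Mul(2, Pow(Add(2, 0), 2))) = Add(4, Mul(2, Pow(2, 2))) = Add(4, Mul(2, 4)) = Add(4, 8) = 12)
Mul(Add(2620, Function('E')(58)), Pow(Add(-1262, Function('m')(70)), -1)) = Mul(Add(2620, Add(-5, 58)), Pow(Add(-1262, 12), -1)) = Mul(Add(2620, 53), Pow(-1250, -1)) = Mul(2673, Rational(-1, 1250)) = Rational(-2673, 1250)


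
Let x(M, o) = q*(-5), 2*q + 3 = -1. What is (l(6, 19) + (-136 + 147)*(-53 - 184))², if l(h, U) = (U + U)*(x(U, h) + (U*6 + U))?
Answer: 7991929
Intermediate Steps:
q = -2 (q = -3/2 + (½)*(-1) = -3/2 - ½ = -2)
x(M, o) = 10 (x(M, o) = -2*(-5) = 10)
l(h, U) = 2*U*(10 + 7*U) (l(h, U) = (U + U)*(10 + (U*6 + U)) = (2*U)*(10 + (6*U + U)) = (2*U)*(10 + 7*U) = 2*U*(10 + 7*U))
(l(6, 19) + (-136 + 147)*(-53 - 184))² = (2*19*(10 + 7*19) + (-136 + 147)*(-53 - 184))² = (2*19*(10 + 133) + 11*(-237))² = (2*19*143 - 2607)² = (5434 - 2607)² = 2827² = 7991929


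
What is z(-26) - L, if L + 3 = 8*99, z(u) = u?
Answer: -815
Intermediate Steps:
L = 789 (L = -3 + 8*99 = -3 + 792 = 789)
z(-26) - L = -26 - 1*789 = -26 - 789 = -815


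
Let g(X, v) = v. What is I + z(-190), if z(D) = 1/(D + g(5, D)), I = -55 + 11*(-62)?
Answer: -280061/380 ≈ -737.00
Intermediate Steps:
I = -737 (I = -55 - 682 = -737)
z(D) = 1/(2*D) (z(D) = 1/(D + D) = 1/(2*D))
I + z(-190) = -737 + (½)/(-190) = -737 + (½)*(-1/190) = -737 - 1/380 = -280061/380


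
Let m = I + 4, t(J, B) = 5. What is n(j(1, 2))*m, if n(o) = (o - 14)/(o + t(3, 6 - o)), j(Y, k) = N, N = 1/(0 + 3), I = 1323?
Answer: -54407/16 ≈ -3400.4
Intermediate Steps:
N = ⅓ (N = 1/3 = ⅓ ≈ 0.33333)
j(Y, k) = ⅓
n(o) = (-14 + o)/(5 + o) (n(o) = (o - 14)/(o + 5) = (-14 + o)/(5 + o))
m = 1327 (m = 1323 + 4 = 1327)
n(j(1, 2))*m = ((-14 + ⅓)/(5 + ⅓))*1327 = (-41/3/(16/3))*1327 = ((3/16)*(-41/3))*1327 = -41/16*1327 = -54407/16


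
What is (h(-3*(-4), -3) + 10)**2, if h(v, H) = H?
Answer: 49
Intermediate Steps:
(h(-3*(-4), -3) + 10)**2 = (-3 + 10)**2 = 7**2 = 49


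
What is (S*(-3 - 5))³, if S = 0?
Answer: 0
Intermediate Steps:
(S*(-3 - 5))³ = (0*(-3 - 5))³ = (0*(-8))³ = 0³ = 0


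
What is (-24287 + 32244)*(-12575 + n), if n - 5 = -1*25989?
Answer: -306813963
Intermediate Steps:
n = -25984 (n = 5 - 1*25989 = 5 - 25989 = -25984)
(-24287 + 32244)*(-12575 + n) = (-24287 + 32244)*(-12575 - 25984) = 7957*(-38559) = -306813963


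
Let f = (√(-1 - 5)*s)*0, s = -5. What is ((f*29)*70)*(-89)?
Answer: 0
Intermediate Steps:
f = 0 (f = (√(-1 - 5)*(-5))*0 = (√(-6)*(-5))*0 = ((I*√6)*(-5))*0 = -5*I*√6*0 = 0)
((f*29)*70)*(-89) = ((0*29)*70)*(-89) = (0*70)*(-89) = 0*(-89) = 0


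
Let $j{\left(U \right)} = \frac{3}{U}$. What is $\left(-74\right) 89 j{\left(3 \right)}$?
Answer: $-6586$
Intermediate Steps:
$\left(-74\right) 89 j{\left(3 \right)} = \left(-74\right) 89 \cdot \frac{3}{3} = - 6586 \cdot 3 \cdot \frac{1}{3} = \left(-6586\right) 1 = -6586$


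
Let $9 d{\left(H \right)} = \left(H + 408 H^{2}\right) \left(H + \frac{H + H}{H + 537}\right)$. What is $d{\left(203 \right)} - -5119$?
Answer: $\frac{253258057789}{666} \approx 3.8027 \cdot 10^{8}$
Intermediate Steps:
$d{\left(H \right)} = \frac{\left(H + 408 H^{2}\right) \left(H + \frac{2 H}{537 + H}\right)}{9}$ ($d{\left(H \right)} = \frac{\left(H + 408 H^{2}\right) \left(H + \frac{H + H}{H + 537}\right)}{9} = \frac{\left(H + 408 H^{2}\right) \left(H + \frac{2 H}{537 + H}\right)}{9}$)
$d{\left(203 \right)} - -5119 = \frac{203^{2} \left(539 + 408 \cdot 203^{2} + 219913 \cdot 203\right)}{9 \left(537 + 203\right)} - -5119 = \frac{1}{9} \cdot 41209 \cdot \frac{1}{740} \left(539 + 408 \cdot 41209 + 44642339\right) + 5119 = \frac{1}{9} \cdot 41209 \cdot \frac{1}{740} \left(539 + 16813272 + 44642339\right) + 5119 = \frac{1}{9} \cdot 41209 \cdot \frac{1}{740} \cdot 61456150 + 5119 = \frac{253254648535}{666} + 5119 = \frac{253258057789}{666}$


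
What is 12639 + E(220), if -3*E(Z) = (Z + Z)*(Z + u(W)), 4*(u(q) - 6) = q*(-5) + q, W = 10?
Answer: -19041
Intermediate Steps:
u(q) = 6 - q (u(q) = 6 + (q*(-5) + q)/4 = 6 + (-5*q + q)/4 = 6 + (-4*q)/4 = 6 - q)
E(Z) = -2*Z*(-4 + Z)/3 (E(Z) = -(Z + Z)*(Z + (6 - 1*10))/3 = -2*Z*(Z + (6 - 10))/3 = -2*Z*(Z - 4)/3 = -2*Z*(-4 + Z)/3)
12639 + E(220) = 12639 + (⅔)*220*(4 - 1*220) = 12639 + (⅔)*220*(4 - 220) = 12639 + (⅔)*220*(-216) = 12639 - 31680 = -19041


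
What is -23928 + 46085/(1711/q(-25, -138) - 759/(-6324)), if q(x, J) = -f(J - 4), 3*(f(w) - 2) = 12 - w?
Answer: -68371153288/2694971 ≈ -25370.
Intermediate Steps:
f(w) = 6 - w/3 (f(w) = 2 + (12 - w)/3 = 2 + (4 - w/3) = 6 - w/3)
q(x, J) = -22/3 + J/3 (q(x, J) = -(6 - (J - 4)/3) = -(6 - (-4 + J)/3) = -(6 + (4/3 - J/3)) = -(22/3 - J/3) = -22/3 + J/3)
-23928 + 46085/(1711/q(-25, -138) - 759/(-6324)) = -23928 + 46085/(1711/(-22/3 + (⅓)*(-138)) - 759/(-6324)) = -23928 + 46085/(1711/(-22/3 - 46) - 759*(-1/6324)) = -23928 + 46085/(1711/(-160/3) + 253/2108) = -23928 + 46085/(1711*(-3/160) + 253/2108) = -23928 + 46085/(-5133/160 + 253/2108) = -23928 + 46085/(-2694971/84320) = -23928 + 46085*(-84320/2694971) = -23928 - 3885887200/2694971 = -68371153288/2694971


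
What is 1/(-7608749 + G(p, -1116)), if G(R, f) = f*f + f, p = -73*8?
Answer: -1/6364409 ≈ -1.5712e-7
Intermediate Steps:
p = -584
G(R, f) = f + f**2 (G(R, f) = f**2 + f = f + f**2)
1/(-7608749 + G(p, -1116)) = 1/(-7608749 - 1116*(1 - 1116)) = 1/(-7608749 - 1116*(-1115)) = 1/(-7608749 + 1244340) = 1/(-6364409) = -1/6364409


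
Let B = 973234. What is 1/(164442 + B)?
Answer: 1/1137676 ≈ 8.7898e-7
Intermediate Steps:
1/(164442 + B) = 1/(164442 + 973234) = 1/1137676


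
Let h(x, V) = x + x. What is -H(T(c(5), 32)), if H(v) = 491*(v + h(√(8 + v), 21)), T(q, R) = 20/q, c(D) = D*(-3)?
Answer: 1964/3 - 1964*√15/3 ≈ -1880.8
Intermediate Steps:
c(D) = -3*D
h(x, V) = 2*x
H(v) = 491*v + 982*√(8 + v) (H(v) = 491*(v + 2*√(8 + v)) = 491*v + 982*√(8 + v))
-H(T(c(5), 32)) = -(491*(20/((-3*5))) + 982*√(8 + 20/((-3*5)))) = -(491*(20/(-15)) + 982*√(8 + 20/(-15))) = -(491*(20*(-1/15)) + 982*√(8 + 20*(-1/15))) = -(491*(-4/3) + 982*√(8 - 4/3)) = -(-1964/3 + 982*√(20/3)) = -(-1964/3 + 982*(2*√15/3)) = -(-1964/3 + 1964*√15/3) = 1964/3 - 1964*√15/3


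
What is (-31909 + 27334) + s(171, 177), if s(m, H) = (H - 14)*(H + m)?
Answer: 52149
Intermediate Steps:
s(m, H) = (-14 + H)*(H + m)
(-31909 + 27334) + s(171, 177) = (-31909 + 27334) + (177² - 14*177 - 14*171 + 177*171) = -4575 + (31329 - 2478 - 2394 + 30267) = -4575 + 56724 = 52149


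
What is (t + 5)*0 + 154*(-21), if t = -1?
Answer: -3234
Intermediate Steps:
(t + 5)*0 + 154*(-21) = (-1 + 5)*0 + 154*(-21) = 4*0 - 3234 = 0 - 3234 = -3234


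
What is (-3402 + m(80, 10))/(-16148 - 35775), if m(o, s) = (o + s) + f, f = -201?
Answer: 3513/51923 ≈ 0.067658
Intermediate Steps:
m(o, s) = -201 + o + s (m(o, s) = (o + s) - 201 = -201 + o + s)
(-3402 + m(80, 10))/(-16148 - 35775) = (-3402 + (-201 + 80 + 10))/(-16148 - 35775) = (-3402 - 111)/(-51923) = -3513*(-1/51923) = 3513/51923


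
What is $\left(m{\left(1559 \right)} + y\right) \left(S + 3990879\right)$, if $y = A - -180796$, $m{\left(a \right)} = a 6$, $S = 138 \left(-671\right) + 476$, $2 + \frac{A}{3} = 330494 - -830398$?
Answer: $14319432684740$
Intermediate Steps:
$A = 3482670$ ($A = -6 + 3 \left(330494 - -830398\right) = -6 + 3 \left(330494 + 830398\right) = -6 + 3 \cdot 1160892 = -6 + 3482676 = 3482670$)
$S = -92122$ ($S = -92598 + 476 = -92122$)
$m{\left(a \right)} = 6 a$
$y = 3663466$ ($y = 3482670 - -180796 = 3482670 + 180796 = 3663466$)
$\left(m{\left(1559 \right)} + y\right) \left(S + 3990879\right) = \left(6 \cdot 1559 + 3663466\right) \left(-92122 + 3990879\right) = \left(9354 + 3663466\right) 3898757 = 3672820 \cdot 3898757 = 14319432684740$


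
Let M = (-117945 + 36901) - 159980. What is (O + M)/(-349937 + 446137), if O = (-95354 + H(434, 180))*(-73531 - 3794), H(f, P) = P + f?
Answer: 1831382369/24050 ≈ 76149.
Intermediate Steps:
O = 7325770500 (O = (-95354 + (180 + 434))*(-73531 - 3794) = (-95354 + 614)*(-77325) = -94740*(-77325) = 7325770500)
M = -241024 (M = -81044 - 159980 = -241024)
(O + M)/(-349937 + 446137) = (7325770500 - 241024)/(-349937 + 446137) = 7325529476/96200 = 7325529476*(1/96200) = 1831382369/24050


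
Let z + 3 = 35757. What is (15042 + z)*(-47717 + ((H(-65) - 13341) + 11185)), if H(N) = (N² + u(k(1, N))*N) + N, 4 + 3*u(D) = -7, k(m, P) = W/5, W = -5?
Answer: -2309931168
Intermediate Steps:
z = 35754 (z = -3 + 35757 = 35754)
k(m, P) = -1 (k(m, P) = -5/5 = -5*⅕ = -1)
u(D) = -11/3 (u(D) = -4/3 + (⅓)*(-7) = -4/3 - 7/3 = -11/3)
H(N) = N² - 8*N/3 (H(N) = (N² - 11*N/3) + N = N² - 8*N/3)
(15042 + z)*(-47717 + ((H(-65) - 13341) + 11185)) = (15042 + 35754)*(-47717 + (((⅓)*(-65)*(-8 + 3*(-65)) - 13341) + 11185)) = 50796*(-47717 + (((⅓)*(-65)*(-8 - 195) - 13341) + 11185)) = 50796*(-47717 + (((⅓)*(-65)*(-203) - 13341) + 11185)) = 50796*(-47717 + ((13195/3 - 13341) + 11185)) = 50796*(-47717 + (-26828/3 + 11185)) = 50796*(-47717 + 6727/3) = 50796*(-136424/3) = -2309931168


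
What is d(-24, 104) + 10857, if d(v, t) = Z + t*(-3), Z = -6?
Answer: 10539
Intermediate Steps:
d(v, t) = -6 - 3*t (d(v, t) = -6 + t*(-3) = -6 - 3*t)
d(-24, 104) + 10857 = (-6 - 3*104) + 10857 = (-6 - 312) + 10857 = -318 + 10857 = 10539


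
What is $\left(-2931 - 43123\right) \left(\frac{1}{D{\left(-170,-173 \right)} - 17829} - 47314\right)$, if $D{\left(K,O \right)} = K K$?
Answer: $\frac{24123697395822}{11071} \approx 2.179 \cdot 10^{9}$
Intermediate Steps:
$D{\left(K,O \right)} = K^{2}$
$\left(-2931 - 43123\right) \left(\frac{1}{D{\left(-170,-173 \right)} - 17829} - 47314\right) = \left(-2931 - 43123\right) \left(\frac{1}{\left(-170\right)^{2} - 17829} - 47314\right) = - 46054 \left(\frac{1}{28900 - 17829} - 47314\right) = - 46054 \left(\frac{1}{11071} - 47314\right) = \left(-46054\right) \left(- \frac{523813293}{11071}\right) = \frac{24123697395822}{11071}$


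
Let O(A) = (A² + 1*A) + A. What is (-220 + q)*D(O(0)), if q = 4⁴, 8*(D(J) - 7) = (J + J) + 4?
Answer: 270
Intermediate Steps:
O(A) = A² + 2*A (O(A) = (A² + A) + A = (A + A²) + A = A² + 2*A)
D(J) = 15/2 + J/4 (D(J) = 7 + ((J + J) + 4)/8 = 7 + (2*J + 4)/8 = 7 + (4 + 2*J)/8 = 7 + (½ + J/4) = 15/2 + J/4)
q = 256
(-220 + q)*D(O(0)) = (-220 + 256)*(15/2 + (0*(2 + 0))/4) = 36*(15/2 + (0*2)/4) = 36*(15/2 + (¼)*0) = 36*(15/2 + 0) = 36*(15/2) = 270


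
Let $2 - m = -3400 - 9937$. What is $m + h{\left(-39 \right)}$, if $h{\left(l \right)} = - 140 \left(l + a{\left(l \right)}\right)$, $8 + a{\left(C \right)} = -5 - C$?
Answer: $15159$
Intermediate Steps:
$a{\left(C \right)} = -13 - C$ ($a{\left(C \right)} = -8 - \left(5 + C\right) = -13 - C$)
$h{\left(l \right)} = 1820$ ($h{\left(l \right)} = - 140 \left(l - \left(13 + l\right)\right) = \left(-140\right) \left(-13\right) = 1820$)
$m = 13339$ ($m = 2 - \left(-3400 - 9937\right) = 2 - -13337 = 2 + 13337 = 13339$)
$m + h{\left(-39 \right)} = 13339 + 1820 = 15159$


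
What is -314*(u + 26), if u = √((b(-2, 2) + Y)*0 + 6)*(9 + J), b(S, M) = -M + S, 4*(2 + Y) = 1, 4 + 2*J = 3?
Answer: -8164 - 2669*√6 ≈ -14702.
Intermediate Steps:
J = -½ (J = -2 + (½)*3 = -2 + 3/2 = -½ ≈ -0.50000)
Y = -7/4 (Y = -2 + (¼)*1 = -2 + ¼ = -7/4 ≈ -1.7500)
b(S, M) = S - M
u = 17*√6/2 (u = √(((-2 - 1*2) - 7/4)*0 + 6)*(9 - ½) = √(((-2 - 2) - 7/4)*0 + 6)*(17/2) = √((-4 - 7/4)*0 + 6)*(17/2) = √(-23/4*0 + 6)*(17/2) = √(0 + 6)*(17/2) = √6*(17/2) = 17*√6/2 ≈ 20.821)
-314*(u + 26) = -314*(17*√6/2 + 26) = -314*(26 + 17*√6/2) = -8164 - 2669*√6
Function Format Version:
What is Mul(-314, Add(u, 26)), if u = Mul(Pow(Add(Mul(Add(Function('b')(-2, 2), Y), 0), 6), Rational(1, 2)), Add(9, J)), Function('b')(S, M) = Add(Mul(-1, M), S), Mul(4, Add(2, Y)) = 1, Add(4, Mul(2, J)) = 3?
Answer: Add(-8164, Mul(-2669, Pow(6, Rational(1, 2)))) ≈ -14702.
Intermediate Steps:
J = Rational(-1, 2) (J = Add(-2, Mul(Rational(1, 2), 3)) = Add(-2, Rational(3, 2)) = Rational(-1, 2) ≈ -0.50000)
Y = Rational(-7, 4) (Y = Add(-2, Mul(Rational(1, 4), 1)) = Add(-2, Rational(1, 4)) = Rational(-7, 4) ≈ -1.7500)
Function('b')(S, M) = Add(S, Mul(-1, M))
u = Mul(Rational(17, 2), Pow(6, Rational(1, 2))) (u = Mul(Pow(Add(Mul(Add(Add(-2, Mul(-1, 2)), Rational(-7, 4)), 0), 6), Rational(1, 2)), Add(9, Rational(-1, 2))) = Mul(Pow(Add(Mul(Add(Add(-2, -2), Rational(-7, 4)), 0), 6), Rational(1, 2)), Rational(17, 2)) = Mul(Pow(Add(Mul(Add(-4, Rational(-7, 4)), 0), 6), Rational(1, 2)), Rational(17, 2)) = Mul(Pow(Add(Mul(Rational(-23, 4), 0), 6), Rational(1, 2)), Rational(17, 2)) = Mul(Pow(Add(0, 6), Rational(1, 2)), Rational(17, 2)) = Mul(Pow(6, Rational(1, 2)), Rational(17, 2)) = Mul(Rational(17, 2), Pow(6, Rational(1, 2))) ≈ 20.821)
Mul(-314, Add(u, 26)) = Mul(-314, Add(Mul(Rational(17, 2), Pow(6, Rational(1, 2))), 26)) = Mul(-314, Add(26, Mul(Rational(17, 2), Pow(6, Rational(1, 2))))) = Add(-8164, Mul(-2669, Pow(6, Rational(1, 2))))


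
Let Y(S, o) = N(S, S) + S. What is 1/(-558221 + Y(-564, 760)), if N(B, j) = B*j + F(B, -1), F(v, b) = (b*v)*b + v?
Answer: -1/241817 ≈ -4.1354e-6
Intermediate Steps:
F(v, b) = v + v*b**2 (F(v, b) = v*b**2 + v = v + v*b**2)
N(B, j) = 2*B + B*j (N(B, j) = B*j + B*(1 + (-1)**2) = B*j + B*(1 + 1) = B*j + B*2 = B*j + 2*B = 2*B + B*j)
Y(S, o) = S + S*(2 + S) (Y(S, o) = S*(2 + S) + S = S + S*(2 + S))
1/(-558221 + Y(-564, 760)) = 1/(-558221 - 564*(3 - 564)) = 1/(-558221 - 564*(-561)) = 1/(-558221 + 316404) = 1/(-241817) = -1/241817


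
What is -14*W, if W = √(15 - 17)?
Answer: -14*I*√2 ≈ -19.799*I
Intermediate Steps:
W = I*√2 (W = √(-2) = I*√2 ≈ 1.4142*I)
-14*W = -14*I*√2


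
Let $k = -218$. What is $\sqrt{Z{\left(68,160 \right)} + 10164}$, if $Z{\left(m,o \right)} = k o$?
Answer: $2 i \sqrt{6179} \approx 157.21 i$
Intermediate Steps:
$Z{\left(m,o \right)} = - 218 o$
$\sqrt{Z{\left(68,160 \right)} + 10164} = \sqrt{\left(-218\right) 160 + 10164} = \sqrt{-34880 + 10164} = \sqrt{-24716} = 2 i \sqrt{6179}$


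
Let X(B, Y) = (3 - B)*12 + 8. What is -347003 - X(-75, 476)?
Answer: -347947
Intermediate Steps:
X(B, Y) = 44 - 12*B (X(B, Y) = (36 - 12*B) + 8 = 44 - 12*B)
-347003 - X(-75, 476) = -347003 - (44 - 12*(-75)) = -347003 - (44 + 900) = -347003 - 1*944 = -347003 - 944 = -347947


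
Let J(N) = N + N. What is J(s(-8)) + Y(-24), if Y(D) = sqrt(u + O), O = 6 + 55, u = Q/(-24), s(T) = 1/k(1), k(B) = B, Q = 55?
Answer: 2 + sqrt(8454)/12 ≈ 9.6621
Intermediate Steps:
s(T) = 1 (s(T) = 1/1 = 1)
J(N) = 2*N
u = -55/24 (u = 55/(-24) = 55*(-1/24) = -55/24 ≈ -2.2917)
O = 61
Y(D) = sqrt(8454)/12 (Y(D) = sqrt(-55/24 + 61) = sqrt(1409/24) = sqrt(8454)/12)
J(s(-8)) + Y(-24) = 2*1 + sqrt(8454)/12 = 2 + sqrt(8454)/12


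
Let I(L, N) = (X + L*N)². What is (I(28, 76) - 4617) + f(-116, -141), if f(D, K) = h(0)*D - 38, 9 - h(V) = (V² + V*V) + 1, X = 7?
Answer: 4552642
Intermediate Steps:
h(V) = 8 - 2*V² (h(V) = 9 - ((V² + V*V) + 1) = 9 - ((V² + V²) + 1) = 9 - (2*V² + 1) = 9 - (1 + 2*V²) = 9 + (-1 - 2*V²) = 8 - 2*V²)
I(L, N) = (7 + L*N)²
f(D, K) = -38 + 8*D (f(D, K) = (8 - 2*0²)*D - 38 = (8 - 2*0)*D - 38 = (8 + 0)*D - 38 = 8*D - 38 = -38 + 8*D)
(I(28, 76) - 4617) + f(-116, -141) = ((7 + 28*76)² - 4617) + (-38 + 8*(-116)) = ((7 + 2128)² - 4617) + (-38 - 928) = (2135² - 4617) - 966 = (4558225 - 4617) - 966 = 4553608 - 966 = 4552642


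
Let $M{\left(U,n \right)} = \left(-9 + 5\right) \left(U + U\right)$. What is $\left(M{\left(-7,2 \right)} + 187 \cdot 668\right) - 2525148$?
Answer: $-2400176$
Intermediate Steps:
$M{\left(U,n \right)} = - 8 U$ ($M{\left(U,n \right)} = - 4 \cdot 2 U = - 8 U$)
$\left(M{\left(-7,2 \right)} + 187 \cdot 668\right) - 2525148 = \left(\left(-8\right) \left(-7\right) + 187 \cdot 668\right) - 2525148 = \left(56 + 124916\right) - 2525148 = 124972 - 2525148 = -2400176$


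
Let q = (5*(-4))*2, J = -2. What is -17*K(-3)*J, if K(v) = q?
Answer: -1360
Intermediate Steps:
q = -40 (q = -20*2 = -40)
K(v) = -40
-17*K(-3)*J = -(-680)*(-2) = -17*80 = -1360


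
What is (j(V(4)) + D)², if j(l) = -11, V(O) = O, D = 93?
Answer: 6724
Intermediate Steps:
(j(V(4)) + D)² = (-11 + 93)² = 82² = 6724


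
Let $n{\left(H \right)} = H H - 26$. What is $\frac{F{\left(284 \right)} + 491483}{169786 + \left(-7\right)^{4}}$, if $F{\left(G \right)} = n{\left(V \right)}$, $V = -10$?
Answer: $\frac{491557}{172187} \approx 2.8548$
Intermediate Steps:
$n{\left(H \right)} = -26 + H^{2}$ ($n{\left(H \right)} = H^{2} - 26 = -26 + H^{2}$)
$F{\left(G \right)} = 74$ ($F{\left(G \right)} = -26 + \left(-10\right)^{2} = -26 + 100 = 74$)
$\frac{F{\left(284 \right)} + 491483}{169786 + \left(-7\right)^{4}} = \frac{74 + 491483}{169786 + \left(-7\right)^{4}} = \frac{491557}{169786 + 2401} = \frac{491557}{172187}$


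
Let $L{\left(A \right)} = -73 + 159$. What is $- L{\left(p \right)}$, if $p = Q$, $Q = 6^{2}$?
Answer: $-86$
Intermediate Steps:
$Q = 36$
$p = 36$
$L{\left(A \right)} = 86$
$- L{\left(p \right)} = \left(-1\right) 86 = -86$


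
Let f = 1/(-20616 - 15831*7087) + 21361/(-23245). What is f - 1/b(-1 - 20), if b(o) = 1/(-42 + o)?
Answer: 372745853995541/6004180919805 ≈ 62.081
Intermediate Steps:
f = -5517543952174/6004180919805 (f = (1/7087)/(-36447) + 21361*(-1/23245) = -1/36447*1/7087 - 21361/23245 = -1/258299889 - 21361/23245 = -5517543952174/6004180919805 ≈ -0.91895)
f - 1/b(-1 - 20) = -5517543952174/6004180919805 - 1/(1/(-42 + (-1 - 20))) = -5517543952174/6004180919805 - 1/(1/(-42 - 21)) = -5517543952174/6004180919805 - 1/(1/(-63)) = -5517543952174/6004180919805 - 1/(-1/63) = -5517543952174/6004180919805 - 1*(-63) = -5517543952174/6004180919805 + 63 = 372745853995541/6004180919805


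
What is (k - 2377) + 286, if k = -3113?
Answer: -5204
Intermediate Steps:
(k - 2377) + 286 = (-3113 - 2377) + 286 = -5490 + 286 = -5204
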